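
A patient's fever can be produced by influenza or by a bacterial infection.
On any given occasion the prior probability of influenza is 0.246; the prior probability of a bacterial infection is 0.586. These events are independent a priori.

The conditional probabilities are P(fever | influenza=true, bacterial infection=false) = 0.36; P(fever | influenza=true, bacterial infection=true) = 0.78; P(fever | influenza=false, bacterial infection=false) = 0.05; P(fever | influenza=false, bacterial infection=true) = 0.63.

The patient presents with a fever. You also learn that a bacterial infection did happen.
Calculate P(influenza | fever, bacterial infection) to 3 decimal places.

P(fever | bacterial infection) = 0.63×0.754 + 0.78×0.246 = 0.475020 + 0.191880 = 0.666900
Of this, 0.191880 comes from 0.78×0.246 (the influenza=true cases).
P(influenza | fever, bacterial infection) = 0.191880 / 0.666900 ≈ 0.288

P(influenza | fever, bacterial infection) ≈ 0.288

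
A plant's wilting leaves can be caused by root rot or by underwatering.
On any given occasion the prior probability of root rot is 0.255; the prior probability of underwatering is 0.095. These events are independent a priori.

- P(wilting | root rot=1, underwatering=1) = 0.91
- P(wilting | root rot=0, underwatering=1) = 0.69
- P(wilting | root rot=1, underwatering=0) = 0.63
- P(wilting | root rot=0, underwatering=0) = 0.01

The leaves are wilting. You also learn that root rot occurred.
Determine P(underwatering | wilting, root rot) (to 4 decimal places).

P(underwatering | wilting, root rot) ≈ 0.1317

By total probability over both values of underwatering:
  P(wilting | root rot) = 0.63*0.905 + 0.91*0.095
        = 0.570150 + 0.086450 = 0.656600
Keeping only the underwatering-present terms gives 0.086450, so
  P(underwatering | wilting, root rot) = 0.086450 / 0.656600 ≈ 0.1317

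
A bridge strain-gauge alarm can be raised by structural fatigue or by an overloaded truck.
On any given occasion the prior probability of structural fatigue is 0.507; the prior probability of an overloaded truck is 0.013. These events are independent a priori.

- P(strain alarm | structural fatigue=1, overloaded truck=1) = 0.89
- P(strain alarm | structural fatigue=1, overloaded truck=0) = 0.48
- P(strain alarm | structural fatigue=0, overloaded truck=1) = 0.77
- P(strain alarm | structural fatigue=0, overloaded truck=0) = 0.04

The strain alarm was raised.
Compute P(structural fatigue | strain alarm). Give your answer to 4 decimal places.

Enumerate the 4 (structural fatigue, overloaded truck) configurations and weight by the priors:
  P(strain alarm) = 0.04·0.493·0.987 + 0.77·0.493·0.013 + 0.48·0.507·0.987 + 0.89·0.507·0.013
        = 0.019464 + 0.004935 + 0.240196 + 0.005866 = 0.270461
Keeping only the structural fatigue-present terms gives 0.246062, so
  P(structural fatigue | strain alarm) = 0.246062 / 0.270461 ≈ 0.9098

P(structural fatigue | strain alarm) ≈ 0.9098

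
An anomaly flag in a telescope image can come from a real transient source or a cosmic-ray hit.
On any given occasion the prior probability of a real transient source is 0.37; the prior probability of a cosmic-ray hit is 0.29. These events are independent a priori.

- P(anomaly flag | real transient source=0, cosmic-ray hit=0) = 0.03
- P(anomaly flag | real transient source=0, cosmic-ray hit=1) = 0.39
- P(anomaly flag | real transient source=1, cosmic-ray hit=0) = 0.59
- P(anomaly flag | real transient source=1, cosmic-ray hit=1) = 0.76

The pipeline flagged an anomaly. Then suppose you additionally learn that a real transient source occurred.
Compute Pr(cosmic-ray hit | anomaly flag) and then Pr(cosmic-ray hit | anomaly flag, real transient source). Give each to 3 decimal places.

For the numerator, keep only cosmic-ray hit=true terms: 0.071253 + 0.081548 = 0.152801
The normalizing constant is 0.03·0.63·0.71 + 0.39·0.63·0.29 + 0.59·0.37·0.71 + 0.76·0.37·0.29 = 0.321213
P(cosmic-ray hit | anomaly flag) = 0.152801/0.321213 ≈ 0.476

With the extra evidence:
P(anomaly flag | real transient source) = 0.59*0.71 + 0.76*0.29 = 0.418900 + 0.220400 = 0.639300
Restricting to configurations with cosmic-ray hit present: 0.76*0.29 = 0.220400.
P(cosmic-ray hit | anomaly flag, real transient source) = 0.220400 / 0.639300 ≈ 0.345

Pr(cosmic-ray hit | anomaly flag) ≈ 0.476; Pr(cosmic-ray hit | anomaly flag, real transient source) ≈ 0.345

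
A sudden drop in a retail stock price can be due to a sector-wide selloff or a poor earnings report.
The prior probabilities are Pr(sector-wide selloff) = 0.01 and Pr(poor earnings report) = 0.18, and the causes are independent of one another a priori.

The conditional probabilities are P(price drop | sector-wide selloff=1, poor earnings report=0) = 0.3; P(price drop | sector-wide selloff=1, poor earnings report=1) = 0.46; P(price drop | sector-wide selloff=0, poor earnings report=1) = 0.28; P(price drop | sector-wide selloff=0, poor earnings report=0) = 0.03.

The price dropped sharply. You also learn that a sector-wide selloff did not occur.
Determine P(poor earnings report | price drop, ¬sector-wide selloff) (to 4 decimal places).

P(price drop | ¬sector-wide selloff) = 0.03×0.82 + 0.28×0.18 = 0.024600 + 0.050400 = 0.075000
The poor earnings report-present share is 0.28×0.18 = 0.050400.
Hence the posterior is 0.050400/0.075000 ≈ 0.6720.

P(poor earnings report | price drop, ¬sector-wide selloff) ≈ 0.6720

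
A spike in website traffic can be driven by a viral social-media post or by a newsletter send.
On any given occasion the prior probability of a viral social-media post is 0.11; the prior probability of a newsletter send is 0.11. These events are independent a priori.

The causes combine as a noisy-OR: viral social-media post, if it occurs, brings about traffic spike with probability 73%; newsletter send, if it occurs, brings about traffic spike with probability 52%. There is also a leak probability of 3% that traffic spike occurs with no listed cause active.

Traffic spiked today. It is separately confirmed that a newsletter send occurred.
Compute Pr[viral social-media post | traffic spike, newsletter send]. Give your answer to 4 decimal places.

Under noisy-OR, P(traffic spike | causes) = 1 − (1−0.03)·∏(1−qᵢ) over the active causes.
Sum P(traffic spike|·) weighted by the priors over both values of viral social-media post:
  P(traffic spike | newsletter send) = 0.5344×0.89 + 0.874288×0.11
        = 0.475616 + 0.096172 = 0.571788
Keeping only the viral social-media post-present terms gives 0.096172, so
  P(viral social-media post | traffic spike, newsletter send) = 0.096172 / 0.571788 ≈ 0.1682

Pr[viral social-media post | traffic spike, newsletter send] ≈ 0.1682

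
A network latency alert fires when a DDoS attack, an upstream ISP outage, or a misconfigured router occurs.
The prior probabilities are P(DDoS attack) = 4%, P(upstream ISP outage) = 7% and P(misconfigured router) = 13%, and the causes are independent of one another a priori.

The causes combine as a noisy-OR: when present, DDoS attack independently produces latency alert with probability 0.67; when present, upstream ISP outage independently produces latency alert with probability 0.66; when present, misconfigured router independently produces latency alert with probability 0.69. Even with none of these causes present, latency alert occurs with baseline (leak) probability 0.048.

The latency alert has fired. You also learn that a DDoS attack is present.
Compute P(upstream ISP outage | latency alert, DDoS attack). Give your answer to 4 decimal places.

Under noisy-OR, P(latency alert | causes) = 1 − (1−0.048)·∏(1−qᵢ) over the active causes.
Enumerate the 4 (upstream ISP outage, misconfigured router) configurations and weight by the priors:
  P(latency alert | DDoS attack) = 0.68584×0.93×0.87 + 0.90261×0.93×0.13 + 0.893186×0.07×0.87 + 0.966888×0.07×0.13
        = 0.554913 + 0.109126 + 0.054395 + 0.008799 = 0.727233
Keeping only the upstream ISP outage-present terms gives 0.063194, so
  P(upstream ISP outage | latency alert, DDoS attack) = 0.063194 / 0.727233 ≈ 0.0869

P(upstream ISP outage | latency alert, DDoS attack) ≈ 0.0869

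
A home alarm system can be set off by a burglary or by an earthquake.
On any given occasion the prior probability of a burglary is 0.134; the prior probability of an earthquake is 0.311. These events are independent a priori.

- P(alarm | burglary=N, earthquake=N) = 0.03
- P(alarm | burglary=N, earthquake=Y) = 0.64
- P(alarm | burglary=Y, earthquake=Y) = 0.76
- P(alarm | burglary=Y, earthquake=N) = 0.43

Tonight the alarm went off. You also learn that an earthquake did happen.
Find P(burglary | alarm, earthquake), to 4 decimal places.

P(burglary | alarm, earthquake) ≈ 0.1552

P(alarm | earthquake) = 0.64*0.866 + 0.76*0.134 = 0.554240 + 0.101840 = 0.656080
Restricting to configurations with burglary present: 0.76*0.134 = 0.101840.
P(burglary | alarm, earthquake) = 0.101840 / 0.656080 ≈ 0.1552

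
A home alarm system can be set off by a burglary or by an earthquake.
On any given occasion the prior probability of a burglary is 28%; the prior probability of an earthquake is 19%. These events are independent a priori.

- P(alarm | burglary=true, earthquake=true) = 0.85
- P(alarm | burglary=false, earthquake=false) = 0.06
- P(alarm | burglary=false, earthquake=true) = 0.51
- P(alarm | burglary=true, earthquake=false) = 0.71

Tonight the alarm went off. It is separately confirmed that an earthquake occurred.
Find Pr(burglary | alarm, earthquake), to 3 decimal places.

Pr(burglary | alarm, earthquake) ≈ 0.393

Weight on burglary=true, given the evidence: 0.85×0.28 = 0.238000
Denominator P(alarm | earthquake): 0.51×0.72 + 0.85×0.28 = 0.605200
P(burglary | alarm, earthquake) = 0.238000/0.605200 ≈ 0.393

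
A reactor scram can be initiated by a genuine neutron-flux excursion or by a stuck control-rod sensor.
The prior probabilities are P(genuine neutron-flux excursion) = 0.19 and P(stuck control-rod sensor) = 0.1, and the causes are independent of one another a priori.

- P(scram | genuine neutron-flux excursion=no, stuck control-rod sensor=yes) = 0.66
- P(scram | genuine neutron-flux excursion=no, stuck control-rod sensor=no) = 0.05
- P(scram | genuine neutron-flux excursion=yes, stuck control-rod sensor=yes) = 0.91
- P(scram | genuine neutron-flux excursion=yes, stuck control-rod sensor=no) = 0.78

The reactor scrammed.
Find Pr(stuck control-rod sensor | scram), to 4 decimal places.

Pr(stuck control-rod sensor | scram) ≈ 0.2941

P(scram) = 0.05·0.81·0.9 + 0.66·0.81·0.1 + 0.78·0.19·0.9 + 0.91·0.19·0.1 = 0.036450 + 0.053460 + 0.133380 + 0.017290 = 0.240580
Of this, 0.070750 comes from 0.053460 + 0.017290 (the stuck control-rod sensor=true cases).
P(stuck control-rod sensor | scram) = 0.070750 / 0.240580 ≈ 0.2941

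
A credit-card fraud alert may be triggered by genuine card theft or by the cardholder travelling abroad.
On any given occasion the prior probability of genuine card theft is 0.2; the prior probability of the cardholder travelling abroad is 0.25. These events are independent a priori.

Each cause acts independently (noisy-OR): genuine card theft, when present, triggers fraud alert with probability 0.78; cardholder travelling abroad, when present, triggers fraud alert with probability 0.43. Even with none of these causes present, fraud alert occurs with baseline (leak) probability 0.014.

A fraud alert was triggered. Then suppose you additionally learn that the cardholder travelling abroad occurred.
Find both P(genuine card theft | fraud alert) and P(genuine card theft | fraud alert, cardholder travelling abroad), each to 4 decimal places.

P(genuine card theft | fraud alert) ≈ 0.6269; P(genuine card theft | fraud alert, cardholder travelling abroad) ≈ 0.3334

Under noisy-OR, P(fraud alert | causes) = 1 − (1−0.014)·∏(1−qᵢ) over the active causes.
Enumerate the 4 (genuine card theft, cardholder travelling abroad) configurations and weight by the priors:
  P(fraud alert) = 0.014×0.8×0.75 + 0.43798×0.8×0.25 + 0.78308×0.2×0.75 + 0.876356×0.2×0.25
        = 0.008400 + 0.087596 + 0.117462 + 0.043818 = 0.257276
The terms with genuine card theft present sum to 0.161280, so
  P(genuine card theft | fraud alert) = 0.161280 / 0.257276 ≈ 0.6269

With the extra evidence:
P(fraud alert | cardholder travelling abroad) = 0.43798·0.8 + 0.876356·0.2 = 0.350384 + 0.175271 = 0.525655
Restricting to configurations with genuine card theft present: 0.876356·0.2 = 0.175271.
So P(genuine card theft | fraud alert, cardholder travelling abroad) = 0.175271/0.525655 ≈ 0.3334.
This is intercausal reasoning (explaining away): once cardholder travelling abroad accounts for the fraud alert, genuine card theft becomes less likely.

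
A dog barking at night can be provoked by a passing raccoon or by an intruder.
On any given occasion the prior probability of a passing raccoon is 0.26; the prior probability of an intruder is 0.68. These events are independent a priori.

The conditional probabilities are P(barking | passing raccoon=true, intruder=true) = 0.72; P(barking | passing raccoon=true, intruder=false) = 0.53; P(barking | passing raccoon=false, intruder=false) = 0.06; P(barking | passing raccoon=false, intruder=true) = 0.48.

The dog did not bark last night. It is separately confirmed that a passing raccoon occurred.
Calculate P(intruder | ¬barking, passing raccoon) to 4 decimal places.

Enumerate both values of intruder and weight by the priors:
  P(¬barking | passing raccoon) = 0.47·0.32 + 0.28·0.68
        = 0.150400 + 0.190400 = 0.340800
Configurations with intruder contribute 0.190400, so
  P(intruder | ¬barking, passing raccoon) = 0.190400 / 0.340800 ≈ 0.5587

P(intruder | ¬barking, passing raccoon) ≈ 0.5587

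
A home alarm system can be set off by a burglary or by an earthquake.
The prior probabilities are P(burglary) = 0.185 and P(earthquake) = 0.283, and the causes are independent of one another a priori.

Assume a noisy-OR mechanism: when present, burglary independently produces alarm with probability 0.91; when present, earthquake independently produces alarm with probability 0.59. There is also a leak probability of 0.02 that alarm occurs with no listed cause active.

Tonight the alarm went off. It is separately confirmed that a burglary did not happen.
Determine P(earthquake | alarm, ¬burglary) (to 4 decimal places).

P(earthquake | alarm, ¬burglary) ≈ 0.9219

Under noisy-OR, P(alarm | causes) = 1 − (1−0.02)·∏(1−qᵢ) over the active causes.
P(alarm | ¬burglary) = 0.02*0.717 + 0.5982*0.283 = 0.014340 + 0.169291 = 0.183631
Of this, 0.169291 comes from 0.5982*0.283 (the earthquake=true cases).
Hence the posterior is 0.169291/0.183631 ≈ 0.9219.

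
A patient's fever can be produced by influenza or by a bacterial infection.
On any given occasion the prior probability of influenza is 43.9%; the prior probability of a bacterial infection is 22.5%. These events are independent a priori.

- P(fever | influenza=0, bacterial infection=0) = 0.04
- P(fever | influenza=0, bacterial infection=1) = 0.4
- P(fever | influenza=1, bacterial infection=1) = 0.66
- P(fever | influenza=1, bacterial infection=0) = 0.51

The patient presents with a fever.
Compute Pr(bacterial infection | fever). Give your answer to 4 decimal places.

Pr(bacterial infection | fever) ≈ 0.3773

P(fever) = 0.04*0.561*0.775 + 0.4*0.561*0.225 + 0.51*0.439*0.775 + 0.66*0.439*0.225 = 0.017391 + 0.050490 + 0.173515 + 0.065191 = 0.306587
The bacterial infection-present share is 0.050490 + 0.065191 = 0.115681.
So P(bacterial infection | fever) = 0.115681/0.306587 ≈ 0.3773.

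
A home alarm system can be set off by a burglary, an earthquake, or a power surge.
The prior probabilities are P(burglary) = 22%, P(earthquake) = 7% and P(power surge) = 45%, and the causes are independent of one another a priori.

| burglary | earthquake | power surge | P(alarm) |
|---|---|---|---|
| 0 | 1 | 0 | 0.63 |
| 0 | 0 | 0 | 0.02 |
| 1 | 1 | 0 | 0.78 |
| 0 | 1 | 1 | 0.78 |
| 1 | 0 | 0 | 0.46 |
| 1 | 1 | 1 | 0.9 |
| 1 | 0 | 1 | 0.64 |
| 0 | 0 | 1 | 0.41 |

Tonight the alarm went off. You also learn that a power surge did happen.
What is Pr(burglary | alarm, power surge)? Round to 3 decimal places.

P(alarm | power surge) = 0.41·0.78·0.93 + 0.78·0.78·0.07 + 0.64·0.22·0.93 + 0.9·0.22·0.07 = 0.297414 + 0.042588 + 0.130944 + 0.013860 = 0.484806
Restricting to configurations with burglary present: 0.130944 + 0.013860 = 0.144804.
P(burglary | alarm, power surge) = 0.144804 / 0.484806 ≈ 0.299

Pr(burglary | alarm, power surge) ≈ 0.299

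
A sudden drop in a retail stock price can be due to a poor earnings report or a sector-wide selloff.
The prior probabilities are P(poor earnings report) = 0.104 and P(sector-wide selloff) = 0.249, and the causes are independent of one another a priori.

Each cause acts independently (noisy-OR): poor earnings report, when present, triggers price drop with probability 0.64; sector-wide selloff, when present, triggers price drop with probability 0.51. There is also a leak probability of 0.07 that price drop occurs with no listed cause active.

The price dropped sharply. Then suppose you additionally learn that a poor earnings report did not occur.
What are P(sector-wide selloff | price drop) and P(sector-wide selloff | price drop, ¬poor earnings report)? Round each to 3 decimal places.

P(sector-wide selloff | price drop) ≈ 0.591; P(sector-wide selloff | price drop, ¬poor earnings report) ≈ 0.721

Under noisy-OR, P(price drop | causes) = 1 − (1−0.07)·∏(1−qᵢ) over the active causes.
Sum P(price drop|·) weighted by the priors over the 4 (poor earnings report, sector-wide selloff) configurations:
  P(price drop) = 0.07·0.896·0.751 + 0.5443·0.896·0.249 + 0.6652·0.104·0.751 + 0.835948·0.104·0.249
        = 0.047103 + 0.121436 + 0.051955 + 0.021648 = 0.242142
The terms with sector-wide selloff present sum to 0.143084, so
  P(sector-wide selloff | price drop) = 0.143084 / 0.242142 ≈ 0.591

With the extra evidence:
P(price drop | ¬poor earnings report) = 0.07×0.751 + 0.5443×0.249 = 0.052570 + 0.135531 = 0.188101
Restricting to configurations with sector-wide selloff present: 0.5443×0.249 = 0.135531.
Hence the posterior is 0.135531/0.188101 ≈ 0.721.
With poor earnings report excluded, sector-wide selloff must carry more of the explanatory weight for the price drop.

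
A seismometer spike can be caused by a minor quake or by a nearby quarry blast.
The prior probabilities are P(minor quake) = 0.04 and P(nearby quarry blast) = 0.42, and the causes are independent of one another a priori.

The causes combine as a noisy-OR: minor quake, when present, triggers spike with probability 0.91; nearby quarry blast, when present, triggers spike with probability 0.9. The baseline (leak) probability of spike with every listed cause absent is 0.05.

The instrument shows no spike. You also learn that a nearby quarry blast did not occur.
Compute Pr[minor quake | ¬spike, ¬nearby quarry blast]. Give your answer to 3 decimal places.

Pr[minor quake | ¬spike, ¬nearby quarry blast] ≈ 0.004

Under noisy-OR, P(spike | causes) = 1 − (1−0.05)·∏(1−qᵢ) over the active causes.
By total probability over both values of minor quake:
  P(¬spike | ¬nearby quarry blast) = 0.95*0.96 + 0.0855*0.04
        = 0.912000 + 0.003420 = 0.915420
Configurations with minor quake contribute 0.003420, so
  P(minor quake | ¬spike, ¬nearby quarry blast) = 0.003420 / 0.915420 ≈ 0.004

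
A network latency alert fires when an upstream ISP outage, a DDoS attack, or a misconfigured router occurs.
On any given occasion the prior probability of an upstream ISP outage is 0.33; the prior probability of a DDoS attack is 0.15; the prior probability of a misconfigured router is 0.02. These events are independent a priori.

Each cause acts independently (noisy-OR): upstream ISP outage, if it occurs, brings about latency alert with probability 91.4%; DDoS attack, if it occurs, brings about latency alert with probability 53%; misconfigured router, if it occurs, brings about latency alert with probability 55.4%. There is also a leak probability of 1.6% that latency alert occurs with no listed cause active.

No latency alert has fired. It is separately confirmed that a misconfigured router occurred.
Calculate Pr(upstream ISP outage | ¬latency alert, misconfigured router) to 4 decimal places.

Pr(upstream ISP outage | ¬latency alert, misconfigured router) ≈ 0.0406

Under noisy-OR, P(latency alert | causes) = 1 − (1−0.016)·∏(1−qᵢ) over the active causes.
P(¬latency alert | misconfigured router) = 0.438864·0.67·0.85 + 0.206266·0.67·0.15 + 0.037742·0.33·0.85 + 0.017739·0.33·0.15 = 0.249933 + 0.020730 + 0.010587 + 0.000878 = 0.282128
Of this, 0.011465 comes from 0.010587 + 0.000878 (the upstream ISP outage=true cases).
P(upstream ISP outage | ¬latency alert, misconfigured router) = 0.011465 / 0.282128 ≈ 0.0406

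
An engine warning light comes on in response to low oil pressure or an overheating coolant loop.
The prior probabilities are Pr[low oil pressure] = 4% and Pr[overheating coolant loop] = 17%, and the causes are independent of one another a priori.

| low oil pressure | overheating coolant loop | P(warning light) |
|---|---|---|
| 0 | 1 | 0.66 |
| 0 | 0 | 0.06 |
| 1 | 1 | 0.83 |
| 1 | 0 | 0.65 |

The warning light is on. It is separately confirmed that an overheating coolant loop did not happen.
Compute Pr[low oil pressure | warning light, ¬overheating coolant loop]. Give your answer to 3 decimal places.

Weight on low oil pressure=true, given the evidence: 0.65·0.04 = 0.026000
Normalizer over all consistent configurations: 0.06·0.96 + 0.65·0.04 = 0.083600
Posterior = 0.026000 / 0.083600 ≈ 0.311

Pr[low oil pressure | warning light, ¬overheating coolant loop] ≈ 0.311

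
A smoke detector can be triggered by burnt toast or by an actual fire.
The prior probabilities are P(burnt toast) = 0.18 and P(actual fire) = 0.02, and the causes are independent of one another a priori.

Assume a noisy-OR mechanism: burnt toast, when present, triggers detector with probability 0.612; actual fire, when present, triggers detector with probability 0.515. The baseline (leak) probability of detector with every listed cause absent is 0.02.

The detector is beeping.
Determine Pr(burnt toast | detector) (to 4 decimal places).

Pr(burnt toast | detector) ≈ 0.8198

Under noisy-OR, P(detector | causes) = 1 − (1−0.02)·∏(1−qᵢ) over the active causes.
P(detector) = 0.02×0.82×0.98 + 0.5247×0.82×0.02 + 0.61976×0.18×0.98 + 0.815584×0.18×0.02 = 0.016072 + 0.008605 + 0.109326 + 0.002936 = 0.136939
The burnt toast-present share is 0.109326 + 0.002936 = 0.112262.
So P(burnt toast | detector) = 0.112262/0.136939 ≈ 0.8198.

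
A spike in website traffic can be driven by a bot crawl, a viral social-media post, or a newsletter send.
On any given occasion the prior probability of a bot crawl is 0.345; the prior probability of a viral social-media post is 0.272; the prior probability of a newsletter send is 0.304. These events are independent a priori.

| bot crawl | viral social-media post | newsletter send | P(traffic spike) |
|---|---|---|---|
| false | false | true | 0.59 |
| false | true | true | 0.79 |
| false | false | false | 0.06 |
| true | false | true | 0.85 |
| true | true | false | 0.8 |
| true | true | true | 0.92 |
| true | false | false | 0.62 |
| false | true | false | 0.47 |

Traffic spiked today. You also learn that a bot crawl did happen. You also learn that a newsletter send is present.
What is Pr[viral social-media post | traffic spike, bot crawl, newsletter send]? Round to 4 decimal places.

Pr[viral social-media post | traffic spike, bot crawl, newsletter send] ≈ 0.2879

By total probability over both values of viral social-media post:
  P(traffic spike | bot crawl, newsletter send) = 0.85·0.728 + 0.92·0.272
        = 0.618800 + 0.250240 = 0.869040
Keeping only the viral social-media post-present terms gives 0.250240, so
  P(viral social-media post | traffic spike, bot crawl, newsletter send) = 0.250240 / 0.869040 ≈ 0.2879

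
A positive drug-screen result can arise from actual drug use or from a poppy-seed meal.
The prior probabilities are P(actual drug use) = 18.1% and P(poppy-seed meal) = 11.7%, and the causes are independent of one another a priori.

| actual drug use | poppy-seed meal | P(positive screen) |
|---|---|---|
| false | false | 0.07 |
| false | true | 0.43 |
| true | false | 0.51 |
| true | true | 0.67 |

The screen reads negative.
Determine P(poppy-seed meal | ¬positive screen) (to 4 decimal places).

P(poppy-seed meal | ¬positive screen) ≈ 0.0758

Numerator (weight on configurations with poppy-seed meal): 0.054619 + 0.006988 = 0.061607
Normalizer over all consistent configurations: 0.93×0.819×0.883 + 0.57×0.819×0.117 + 0.49×0.181×0.883 + 0.33×0.181×0.117 = 0.812475
Posterior = 0.061607 / 0.812475 ≈ 0.0758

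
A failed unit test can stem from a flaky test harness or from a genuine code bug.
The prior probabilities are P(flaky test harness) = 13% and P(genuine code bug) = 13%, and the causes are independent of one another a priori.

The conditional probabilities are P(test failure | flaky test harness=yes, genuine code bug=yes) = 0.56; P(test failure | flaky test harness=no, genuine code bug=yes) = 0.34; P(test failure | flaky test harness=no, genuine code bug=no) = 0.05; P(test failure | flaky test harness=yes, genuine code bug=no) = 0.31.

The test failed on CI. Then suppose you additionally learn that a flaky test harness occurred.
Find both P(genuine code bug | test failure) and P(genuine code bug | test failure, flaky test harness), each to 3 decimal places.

P(test failure) = 0.05·0.87·0.87 + 0.34·0.87·0.13 + 0.31·0.13·0.87 + 0.56·0.13·0.13 = 0.037845 + 0.038454 + 0.035061 + 0.009464 = 0.120824
The genuine code bug-present share is 0.038454 + 0.009464 = 0.047918.
P(genuine code bug | test failure) = 0.047918 / 0.120824 ≈ 0.397

Now also conditioning on flaky test harness=true:
P(test failure | flaky test harness) = 0.31*0.87 + 0.56*0.13 = 0.269700 + 0.072800 = 0.342500
Restricting to configurations with genuine code bug present: 0.56*0.13 = 0.072800.
Hence the posterior is 0.072800/0.342500 ≈ 0.213.
This is intercausal reasoning (explaining away): once flaky test harness accounts for the test failure, genuine code bug becomes less likely.

P(genuine code bug | test failure) ≈ 0.397; P(genuine code bug | test failure, flaky test harness) ≈ 0.213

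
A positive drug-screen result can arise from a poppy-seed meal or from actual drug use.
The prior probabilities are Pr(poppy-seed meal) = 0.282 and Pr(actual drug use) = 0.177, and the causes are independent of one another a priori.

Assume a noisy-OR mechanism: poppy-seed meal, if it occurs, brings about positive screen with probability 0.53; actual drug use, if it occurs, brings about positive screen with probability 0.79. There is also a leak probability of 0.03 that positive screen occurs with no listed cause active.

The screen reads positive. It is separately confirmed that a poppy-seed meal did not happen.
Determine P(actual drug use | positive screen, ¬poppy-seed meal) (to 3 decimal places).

P(actual drug use | positive screen, ¬poppy-seed meal) ≈ 0.851

Under noisy-OR, P(positive screen | causes) = 1 − (1−0.03)·∏(1−qᵢ) over the active causes.
By total probability over both values of actual drug use:
  P(positive screen | ¬poppy-seed meal) = 0.03×0.823 + 0.7963×0.177
        = 0.024690 + 0.140945 = 0.165635
Configurations with actual drug use contribute 0.140945, so
  P(actual drug use | positive screen, ¬poppy-seed meal) = 0.140945 / 0.165635 ≈ 0.851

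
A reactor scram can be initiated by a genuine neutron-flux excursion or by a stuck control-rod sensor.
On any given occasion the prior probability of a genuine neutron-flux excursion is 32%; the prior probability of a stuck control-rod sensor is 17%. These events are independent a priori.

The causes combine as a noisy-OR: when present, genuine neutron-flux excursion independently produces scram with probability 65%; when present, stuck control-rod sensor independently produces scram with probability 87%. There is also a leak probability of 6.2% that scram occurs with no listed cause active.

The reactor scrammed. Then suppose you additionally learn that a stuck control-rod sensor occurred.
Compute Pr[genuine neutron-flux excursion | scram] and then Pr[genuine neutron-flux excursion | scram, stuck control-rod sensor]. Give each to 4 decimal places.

Under noisy-OR, P(scram | causes) = 1 − (1−0.062)·∏(1−qᵢ) over the active causes.
P(scram) = 0.062·0.68·0.83 + 0.87806·0.68·0.17 + 0.6717·0.32·0.83 + 0.957321·0.32·0.17 = 0.034993 + 0.101504 + 0.178404 + 0.052078 = 0.366979
The genuine neutron-flux excursion-present share is 0.178404 + 0.052078 = 0.230482.
So P(genuine neutron-flux excursion | scram) = 0.230482/0.366979 ≈ 0.6281.

Now condition on the additional information:
By total probability over both values of genuine neutron-flux excursion:
  P(scram | stuck control-rod sensor) = 0.87806*0.68 + 0.957321*0.32
        = 0.597081 + 0.306343 = 0.903424
Configurations with genuine neutron-flux excursion contribute 0.306343, so
  P(genuine neutron-flux excursion | scram, stuck control-rod sensor) = 0.306343 / 0.903424 ≈ 0.3391
The drop from 0.6281 to 0.3391 is the explaining-away (discounting) effect.

Pr[genuine neutron-flux excursion | scram] ≈ 0.6281; Pr[genuine neutron-flux excursion | scram, stuck control-rod sensor] ≈ 0.3391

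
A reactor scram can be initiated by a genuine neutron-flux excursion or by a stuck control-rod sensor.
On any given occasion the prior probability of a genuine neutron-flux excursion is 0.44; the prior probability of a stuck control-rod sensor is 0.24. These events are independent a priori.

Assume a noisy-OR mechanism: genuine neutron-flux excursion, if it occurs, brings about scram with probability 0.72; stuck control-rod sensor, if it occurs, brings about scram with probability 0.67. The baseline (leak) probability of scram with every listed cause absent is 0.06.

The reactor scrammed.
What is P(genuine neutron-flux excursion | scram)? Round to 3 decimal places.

Under noisy-OR, P(scram | causes) = 1 − (1−0.06)·∏(1−qᵢ) over the active causes.
P(scram) = 0.06*0.56*0.76 + 0.6898*0.56*0.24 + 0.7368*0.44*0.76 + 0.913144*0.44*0.24 = 0.025536 + 0.092709 + 0.246386 + 0.096428 = 0.461059
The genuine neutron-flux excursion-present share is 0.246386 + 0.096428 = 0.342814.
So P(genuine neutron-flux excursion | scram) = 0.342814/0.461059 ≈ 0.744.

P(genuine neutron-flux excursion | scram) ≈ 0.744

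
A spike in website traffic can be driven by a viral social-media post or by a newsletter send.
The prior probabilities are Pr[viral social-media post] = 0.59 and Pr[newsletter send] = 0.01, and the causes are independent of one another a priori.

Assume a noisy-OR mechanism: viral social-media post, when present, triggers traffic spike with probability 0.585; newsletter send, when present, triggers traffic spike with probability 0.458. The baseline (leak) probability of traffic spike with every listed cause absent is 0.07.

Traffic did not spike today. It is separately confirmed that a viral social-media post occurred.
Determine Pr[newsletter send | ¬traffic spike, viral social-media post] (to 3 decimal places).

Under noisy-OR, P(traffic spike | causes) = 1 − (1−0.07)·∏(1−qᵢ) over the active causes.
By total probability over both values of newsletter send:
  P(¬traffic spike | viral social-media post) = 0.38595*0.99 + 0.209185*0.01
        = 0.382090 + 0.002092 = 0.384182
Configurations with newsletter send contribute 0.002092, so
  P(newsletter send | ¬traffic spike, viral social-media post) = 0.002092 / 0.384182 ≈ 0.005

Pr[newsletter send | ¬traffic spike, viral social-media post] ≈ 0.005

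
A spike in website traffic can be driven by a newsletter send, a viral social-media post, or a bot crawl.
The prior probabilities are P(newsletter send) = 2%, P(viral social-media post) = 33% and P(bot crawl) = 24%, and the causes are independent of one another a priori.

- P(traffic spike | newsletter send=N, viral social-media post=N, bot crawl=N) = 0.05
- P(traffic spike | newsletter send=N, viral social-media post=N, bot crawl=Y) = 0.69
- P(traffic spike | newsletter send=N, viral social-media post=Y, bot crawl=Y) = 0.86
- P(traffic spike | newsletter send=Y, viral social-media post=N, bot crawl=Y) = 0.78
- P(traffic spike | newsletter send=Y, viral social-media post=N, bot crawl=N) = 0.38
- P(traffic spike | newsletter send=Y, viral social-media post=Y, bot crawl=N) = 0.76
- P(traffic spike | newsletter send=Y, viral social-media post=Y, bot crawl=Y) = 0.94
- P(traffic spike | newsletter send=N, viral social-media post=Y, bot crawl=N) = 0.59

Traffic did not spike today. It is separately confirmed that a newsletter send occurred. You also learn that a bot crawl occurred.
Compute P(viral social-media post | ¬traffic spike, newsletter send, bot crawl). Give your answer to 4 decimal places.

P(¬traffic spike | newsletter send, bot crawl) = 0.22×0.67 + 0.06×0.33 = 0.147400 + 0.019800 = 0.167200
Restricting to configurations with viral social-media post present: 0.06×0.33 = 0.019800.
So P(viral social-media post | ¬traffic spike, newsletter send, bot crawl) = 0.019800/0.167200 ≈ 0.1184.

P(viral social-media post | ¬traffic spike, newsletter send, bot crawl) ≈ 0.1184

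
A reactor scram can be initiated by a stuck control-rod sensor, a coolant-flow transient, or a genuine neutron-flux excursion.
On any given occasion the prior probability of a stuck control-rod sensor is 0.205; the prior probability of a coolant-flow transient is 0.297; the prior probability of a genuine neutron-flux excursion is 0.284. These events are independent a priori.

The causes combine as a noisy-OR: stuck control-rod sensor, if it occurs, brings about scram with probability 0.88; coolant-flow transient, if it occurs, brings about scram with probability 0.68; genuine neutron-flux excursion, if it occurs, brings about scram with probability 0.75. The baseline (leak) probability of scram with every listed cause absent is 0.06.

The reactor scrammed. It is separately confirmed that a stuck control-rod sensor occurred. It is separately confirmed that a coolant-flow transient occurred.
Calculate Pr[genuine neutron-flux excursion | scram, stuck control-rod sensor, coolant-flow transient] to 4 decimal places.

Under noisy-OR, P(scram | causes) = 1 − (1−0.06)·∏(1−qᵢ) over the active causes.
Sum P(scram|·) weighted by the priors over both values of genuine neutron-flux excursion:
  P(scram | stuck control-rod sensor, coolant-flow transient) = 0.963904·0.716 + 0.990976·0.284
        = 0.690155 + 0.281437 = 0.971592
Configurations with genuine neutron-flux excursion contribute 0.281437, so
  P(genuine neutron-flux excursion | scram, stuck control-rod sensor, coolant-flow transient) = 0.281437 / 0.971592 ≈ 0.2897

Pr[genuine neutron-flux excursion | scram, stuck control-rod sensor, coolant-flow transient] ≈ 0.2897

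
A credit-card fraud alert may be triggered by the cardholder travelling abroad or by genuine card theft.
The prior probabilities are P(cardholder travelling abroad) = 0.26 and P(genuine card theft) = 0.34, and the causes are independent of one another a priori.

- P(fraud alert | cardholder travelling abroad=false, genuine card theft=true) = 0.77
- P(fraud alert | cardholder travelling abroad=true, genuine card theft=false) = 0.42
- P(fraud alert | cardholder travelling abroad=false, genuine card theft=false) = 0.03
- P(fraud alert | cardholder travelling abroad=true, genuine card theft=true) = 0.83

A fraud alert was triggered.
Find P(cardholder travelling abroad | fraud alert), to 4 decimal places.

For the numerator, keep only cardholder travelling abroad=true terms: 0.072072 + 0.073372 = 0.145444
The normalizing constant is 0.03·0.74·0.66 + 0.77·0.74·0.34 + 0.42·0.26·0.66 + 0.83·0.26·0.34 = 0.353828
Posterior = 0.145444 / 0.353828 ≈ 0.4111

P(cardholder travelling abroad | fraud alert) ≈ 0.4111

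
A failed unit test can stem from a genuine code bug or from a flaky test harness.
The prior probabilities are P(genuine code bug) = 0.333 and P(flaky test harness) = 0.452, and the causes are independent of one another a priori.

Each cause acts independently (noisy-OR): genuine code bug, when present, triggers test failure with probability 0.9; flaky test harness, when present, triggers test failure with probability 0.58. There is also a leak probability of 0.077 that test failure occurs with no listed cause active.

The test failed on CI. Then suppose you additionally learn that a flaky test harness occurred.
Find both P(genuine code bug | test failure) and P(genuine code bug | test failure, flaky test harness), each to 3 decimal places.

P(genuine code bug | test failure) ≈ 0.593; P(genuine code bug | test failure, flaky test harness) ≈ 0.439

Under noisy-OR, P(test failure | causes) = 1 − (1−0.077)·∏(1−qᵢ) over the active causes.
Sum P(test failure|·) weighted by the priors over the 4 (genuine code bug, flaky test harness) configurations:
  P(test failure) = 0.077×0.667×0.548 + 0.61234×0.667×0.452 + 0.9077×0.333×0.548 + 0.961234×0.333×0.452
        = 0.028145 + 0.184611 + 0.165641 + 0.144681 = 0.523078
Configurations with genuine code bug contribute 0.310322, so
  P(genuine code bug | test failure) = 0.310322 / 0.523078 ≈ 0.593

Now also conditioning on flaky test harness=true:
By total probability over both values of genuine code bug:
  P(test failure | flaky test harness) = 0.61234·0.667 + 0.961234·0.333
        = 0.408431 + 0.320091 = 0.728522
Keeping only the genuine code bug-present terms gives 0.320091, so
  P(genuine code bug | test failure, flaky test harness) = 0.320091 / 0.728522 ≈ 0.439
This is intercausal reasoning (explaining away): once flaky test harness accounts for the test failure, genuine code bug becomes less likely.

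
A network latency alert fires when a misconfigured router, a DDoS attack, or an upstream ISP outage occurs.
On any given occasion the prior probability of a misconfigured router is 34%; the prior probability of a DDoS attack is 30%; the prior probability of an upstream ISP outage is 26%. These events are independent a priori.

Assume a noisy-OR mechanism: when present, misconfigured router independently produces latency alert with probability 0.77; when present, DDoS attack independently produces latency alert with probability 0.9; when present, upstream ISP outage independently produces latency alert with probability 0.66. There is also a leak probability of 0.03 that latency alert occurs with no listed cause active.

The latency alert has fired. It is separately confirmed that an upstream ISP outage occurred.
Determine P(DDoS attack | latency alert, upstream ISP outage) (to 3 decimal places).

P(DDoS attack | latency alert, upstream ISP outage) ≈ 0.356

Under noisy-OR, P(latency alert | causes) = 1 − (1−0.03)·∏(1−qᵢ) over the active causes.
Weight on DDoS attack=true, given the evidence: 0.191470 + 0.101226 = 0.292696
The normalizing constant is 0.6702*0.66*0.7 + 0.96702*0.66*0.3 + 0.924146*0.34*0.7 + 0.992415*0.34*0.3 = 0.822275
P(DDoS attack | latency alert, upstream ISP outage) = 0.292696/0.822275 ≈ 0.356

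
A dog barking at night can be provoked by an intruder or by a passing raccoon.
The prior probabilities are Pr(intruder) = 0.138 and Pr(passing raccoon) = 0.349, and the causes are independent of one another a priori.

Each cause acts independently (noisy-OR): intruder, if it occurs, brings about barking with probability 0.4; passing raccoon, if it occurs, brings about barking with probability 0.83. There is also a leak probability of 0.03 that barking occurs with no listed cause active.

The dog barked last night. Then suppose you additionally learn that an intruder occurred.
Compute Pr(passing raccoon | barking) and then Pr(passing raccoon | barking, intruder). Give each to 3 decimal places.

Pr(passing raccoon | barking) ≈ 0.844; Pr(passing raccoon | barking, intruder) ≈ 0.536

Under noisy-OR, P(barking | causes) = 1 − (1−0.03)·∏(1−qᵢ) over the active causes.
P(barking) = 0.03×0.862×0.651 + 0.8351×0.862×0.349 + 0.418×0.138×0.651 + 0.90106×0.138×0.349 = 0.016835 + 0.251230 + 0.037552 + 0.043397 = 0.349014
The passing raccoon-present share is 0.251230 + 0.043397 = 0.294627.
Hence the posterior is 0.294627/0.349014 ≈ 0.844.

Now also conditioning on intruder=true:
P(barking | intruder) = 0.418*0.651 + 0.90106*0.349 = 0.272118 + 0.314470 = 0.586588
Restricting to configurations with passing raccoon present: 0.90106*0.349 = 0.314470.
Hence the posterior is 0.314470/0.586588 ≈ 0.536.
— intruder explains away the evidence for passing raccoon.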